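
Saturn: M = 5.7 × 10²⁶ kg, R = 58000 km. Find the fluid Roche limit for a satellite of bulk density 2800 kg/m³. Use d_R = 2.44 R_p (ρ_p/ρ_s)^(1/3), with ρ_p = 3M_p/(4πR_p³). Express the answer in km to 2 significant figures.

89000 km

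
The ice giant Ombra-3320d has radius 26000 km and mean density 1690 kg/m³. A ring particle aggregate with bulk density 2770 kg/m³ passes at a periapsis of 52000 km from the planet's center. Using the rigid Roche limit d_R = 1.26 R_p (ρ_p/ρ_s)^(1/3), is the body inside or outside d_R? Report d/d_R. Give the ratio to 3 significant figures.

outside; d/d_R ≈ 1.87

d_R = 1.26 × (26000 km) × (1690/2770)^(1/3) = 27790 km
d/d_R = (52000) / (27790) = 1.87
Since d/d_R > 1, the body is outside the Roche limit.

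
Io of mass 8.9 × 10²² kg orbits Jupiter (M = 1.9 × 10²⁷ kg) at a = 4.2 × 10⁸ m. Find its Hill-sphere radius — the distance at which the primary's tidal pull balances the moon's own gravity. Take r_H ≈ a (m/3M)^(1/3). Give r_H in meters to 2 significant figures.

r_H ≈ a (m/3M)^(1/3)
    = (4.2 × 10⁸) × (8.9 × 10²² / (3 × 1.9 × 10²⁷))^(1/3)
    = 1.0 × 10⁷ m

1.0 × 10⁷ m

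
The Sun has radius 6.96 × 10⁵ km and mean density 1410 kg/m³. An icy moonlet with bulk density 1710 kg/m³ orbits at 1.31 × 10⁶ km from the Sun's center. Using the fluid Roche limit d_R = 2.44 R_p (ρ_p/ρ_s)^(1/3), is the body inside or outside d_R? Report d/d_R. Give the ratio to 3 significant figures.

d_R = 2.44 × (6.96 × 10⁵ km) × (1410/1710)^(1/3) = 1.592 × 10⁶ km
d/d_R = (1.31 × 10⁶) / (1.592 × 10⁶) = 0.823
Since d/d_R < 1, the body is inside the Roche limit.

inside; d/d_R ≈ 0.823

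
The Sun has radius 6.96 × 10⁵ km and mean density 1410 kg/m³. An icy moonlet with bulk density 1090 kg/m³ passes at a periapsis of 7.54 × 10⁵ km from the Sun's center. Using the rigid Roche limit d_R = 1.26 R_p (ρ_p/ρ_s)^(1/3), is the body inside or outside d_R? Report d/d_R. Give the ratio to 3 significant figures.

inside; d/d_R ≈ 0.789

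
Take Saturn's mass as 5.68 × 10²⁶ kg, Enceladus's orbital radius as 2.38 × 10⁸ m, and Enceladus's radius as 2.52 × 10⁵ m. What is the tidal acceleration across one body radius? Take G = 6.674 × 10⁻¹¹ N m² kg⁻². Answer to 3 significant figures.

1.42 × 10⁻³ m/s²

Δa = 2GMr/d³
   = 2 × (6.674 × 10⁻¹¹) × (5.68 × 10²⁶) × (2.52 × 10⁵) / (2.38 × 10⁸)³
   = 1.42 × 10⁻³ m/s²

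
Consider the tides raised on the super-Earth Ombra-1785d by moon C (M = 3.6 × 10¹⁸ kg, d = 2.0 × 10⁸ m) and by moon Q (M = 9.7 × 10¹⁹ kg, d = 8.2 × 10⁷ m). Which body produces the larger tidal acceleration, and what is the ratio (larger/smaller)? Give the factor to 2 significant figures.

Tidal acceleration ∝ M/d³, so compare M/d³ for each.
Moon C: (3.6 × 10¹⁸) / (2.0 × 10⁸)³ = 4.500 × 10⁻⁷
Moon Q: (9.7 × 10¹⁹) / (8.2 × 10⁷)³ = 1.759 × 10⁻⁴
Ratio (larger/smaller) = 390

Moon Q, by a factor of ≈ 390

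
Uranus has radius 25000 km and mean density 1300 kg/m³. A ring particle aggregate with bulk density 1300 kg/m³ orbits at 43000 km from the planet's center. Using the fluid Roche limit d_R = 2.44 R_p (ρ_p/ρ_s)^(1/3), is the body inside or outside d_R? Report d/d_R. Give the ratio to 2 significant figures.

inside; d/d_R ≈ 0.70

d_R = 2.44 × (25000 km) × (1300/1300)^(1/3) = 61000 km
d/d_R = (43000) / (61000) = 0.70
Since d/d_R < 1, the body is inside the Roche limit.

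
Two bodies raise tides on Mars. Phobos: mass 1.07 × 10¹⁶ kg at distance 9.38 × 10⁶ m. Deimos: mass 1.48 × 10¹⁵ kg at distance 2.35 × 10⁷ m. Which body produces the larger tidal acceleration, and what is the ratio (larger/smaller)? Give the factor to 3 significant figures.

The tide-raising term goes as M/d³ (the gradient of a 1/d² field).
Phobos: (1.07 × 10¹⁶) / (9.38 × 10⁶)³ = 1.297 × 10⁻⁵
Deimos: (1.48 × 10¹⁵) / (2.35 × 10⁷)³ = 1.140 × 10⁻⁷
Ratio (larger/smaller) = 114

Phobos, by a factor of ≈ 114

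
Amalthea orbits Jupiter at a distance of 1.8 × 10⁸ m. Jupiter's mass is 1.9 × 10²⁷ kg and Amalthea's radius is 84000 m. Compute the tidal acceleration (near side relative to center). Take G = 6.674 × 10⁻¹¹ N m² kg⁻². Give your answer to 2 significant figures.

Δg = 2GMr/d³
   = 2 × (6.674 × 10⁻¹¹) × (1.9 × 10²⁷) × (84000) / (1.8 × 10⁸)³
   = 3.7 × 10⁻³ m/s²

3.7 × 10⁻³ m/s²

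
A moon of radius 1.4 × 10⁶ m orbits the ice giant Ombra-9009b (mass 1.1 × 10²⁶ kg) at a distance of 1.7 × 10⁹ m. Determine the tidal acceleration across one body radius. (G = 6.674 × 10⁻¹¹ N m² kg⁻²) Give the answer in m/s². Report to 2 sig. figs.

Δa = 2GMr/d³
   = 2 × (6.674 × 10⁻¹¹) × (1.1 × 10²⁶) × (1.4 × 10⁶) / (1.7 × 10⁹)³
   = 4.2 × 10⁻⁶ m/s²

4.2 × 10⁻⁶ m/s²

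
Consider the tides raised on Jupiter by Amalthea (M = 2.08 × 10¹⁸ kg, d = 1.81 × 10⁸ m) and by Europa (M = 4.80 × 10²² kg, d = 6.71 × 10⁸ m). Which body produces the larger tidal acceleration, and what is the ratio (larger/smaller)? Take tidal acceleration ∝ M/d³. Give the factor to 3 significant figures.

Compare M/d³ for the two perturbers:
Amalthea: (2.08 × 10¹⁸) / (1.81 × 10⁸)³ = 3.508 × 10⁻⁷
Europa: (4.80 × 10²²) / (6.71 × 10⁸)³ = 1.589 × 10⁻⁴
Ratio (larger/smaller) = 453

Europa, by a factor of ≈ 453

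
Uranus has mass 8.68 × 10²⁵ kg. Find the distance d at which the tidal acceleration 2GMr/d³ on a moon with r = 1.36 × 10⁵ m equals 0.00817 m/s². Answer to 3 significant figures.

2GMr/d³ = a_tidal  ⇒  d = (2GMr / a_tidal)^(1/3)
d = (2 × 6.674×10⁻¹¹ × (8.68 × 10²⁵) × (1.36 × 10⁵) / (0.00817))^(1/3)
  = 5.78 × 10⁷ m

5.78 × 10⁷ m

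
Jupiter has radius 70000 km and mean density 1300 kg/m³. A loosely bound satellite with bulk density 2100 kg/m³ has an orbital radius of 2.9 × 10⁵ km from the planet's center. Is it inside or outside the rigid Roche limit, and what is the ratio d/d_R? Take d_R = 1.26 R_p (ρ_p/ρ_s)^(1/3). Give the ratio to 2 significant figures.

outside; d/d_R ≈ 3.9

d_R = 1.26 × (70000 km) × (1300/2100)^(1/3) = 75170 km
d/d_R = (2.9 × 10⁵) / (75170) = 3.9
Since d/d_R > 1, the body is outside the Roche limit.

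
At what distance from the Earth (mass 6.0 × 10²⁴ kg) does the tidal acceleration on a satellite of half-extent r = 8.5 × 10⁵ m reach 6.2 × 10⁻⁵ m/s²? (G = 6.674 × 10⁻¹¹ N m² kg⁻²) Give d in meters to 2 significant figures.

2GMr/d³ = a_tidal  ⇒  d = (2GMr / a_tidal)^(1/3)
d = (2 × 6.674×10⁻¹¹ × (6.0 × 10²⁴) × (8.5 × 10⁵) / (6.2 × 10⁻⁵))^(1/3)
  = 2.2 × 10⁸ m

2.2 × 10⁸ m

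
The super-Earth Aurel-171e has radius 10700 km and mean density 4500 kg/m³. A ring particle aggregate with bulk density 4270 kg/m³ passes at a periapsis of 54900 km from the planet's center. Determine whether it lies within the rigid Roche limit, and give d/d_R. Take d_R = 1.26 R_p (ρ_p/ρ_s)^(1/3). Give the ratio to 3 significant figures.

outside; d/d_R ≈ 4.00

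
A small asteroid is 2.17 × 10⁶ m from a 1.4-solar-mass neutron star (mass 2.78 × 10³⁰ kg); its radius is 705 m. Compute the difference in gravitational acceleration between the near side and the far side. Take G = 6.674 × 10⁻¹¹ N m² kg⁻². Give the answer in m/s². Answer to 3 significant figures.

5.12 × 10⁴ m/s²

a_tidal = 4GMr/d³
        = 4 × (6.674 × 10⁻¹¹) × (2.78 × 10³⁰) × (705) / (2.17 × 10⁶)³
        = 5.12 × 10⁴ m/s²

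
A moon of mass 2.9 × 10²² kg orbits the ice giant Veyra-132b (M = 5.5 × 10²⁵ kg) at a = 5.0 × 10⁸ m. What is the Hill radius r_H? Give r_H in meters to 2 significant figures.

r_H ≈ a (m/3M)^(1/3)
    = (5.0 × 10⁸) × (2.9 × 10²² / (3 × 5.5 × 10²⁵))^(1/3)
    = 2.8 × 10⁷ m

2.8 × 10⁷ m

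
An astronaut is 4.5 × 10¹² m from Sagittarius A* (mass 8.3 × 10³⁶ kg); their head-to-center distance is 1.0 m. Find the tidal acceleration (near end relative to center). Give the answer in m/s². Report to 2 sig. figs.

1.2 × 10⁻¹¹ m/s²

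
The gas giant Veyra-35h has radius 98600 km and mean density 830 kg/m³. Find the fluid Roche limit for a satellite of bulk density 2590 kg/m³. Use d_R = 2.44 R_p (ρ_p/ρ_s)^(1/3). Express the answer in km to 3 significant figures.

1.65 × 10⁵ km

d_R = 2.44 × 98600 km × (830/2590)^(1/3)
    = 1.65 × 10⁵ km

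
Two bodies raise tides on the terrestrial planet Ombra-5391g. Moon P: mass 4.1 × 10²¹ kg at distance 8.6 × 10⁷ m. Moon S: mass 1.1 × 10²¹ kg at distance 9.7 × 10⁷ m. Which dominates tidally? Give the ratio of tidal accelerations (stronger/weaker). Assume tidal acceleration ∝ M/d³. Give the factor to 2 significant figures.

Tidal acceleration ∝ M/d³, so compare M/d³ for each.
Moon P: (4.1 × 10²¹) / (8.6 × 10⁷)³ = 6.446 × 10⁻³
Moon S: (1.1 × 10²¹) / (9.7 × 10⁷)³ = 1.205 × 10⁻³
Ratio (larger/smaller) = 5.3

Moon P, by a factor of ≈ 5.3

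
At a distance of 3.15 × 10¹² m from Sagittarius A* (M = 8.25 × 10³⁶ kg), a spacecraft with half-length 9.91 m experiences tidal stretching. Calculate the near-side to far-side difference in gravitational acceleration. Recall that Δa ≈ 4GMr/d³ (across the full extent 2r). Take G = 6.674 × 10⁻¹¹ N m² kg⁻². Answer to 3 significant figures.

6.98 × 10⁻¹⁰ m/s²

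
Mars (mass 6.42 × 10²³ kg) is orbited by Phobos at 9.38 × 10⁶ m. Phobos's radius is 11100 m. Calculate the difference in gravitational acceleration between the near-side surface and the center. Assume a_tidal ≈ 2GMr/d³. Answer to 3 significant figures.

1.15 × 10⁻³ m/s²

Δa = 2GMr/d³
   = 2 × (6.674 × 10⁻¹¹) × (6.42 × 10²³) × (11100) / (9.38 × 10⁶)³
   = 1.15 × 10⁻³ m/s²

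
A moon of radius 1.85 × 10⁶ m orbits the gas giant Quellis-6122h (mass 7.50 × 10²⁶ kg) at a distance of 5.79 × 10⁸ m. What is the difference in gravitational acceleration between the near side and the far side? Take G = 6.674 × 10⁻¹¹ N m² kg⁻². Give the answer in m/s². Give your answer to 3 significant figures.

1.91 × 10⁻³ m/s²

Δg = 4GMr/d³
   = 4 × (6.674 × 10⁻¹¹) × (7.50 × 10²⁶) × (1.85 × 10⁶) / (5.79 × 10⁸)³
   = 1.91 × 10⁻³ m/s²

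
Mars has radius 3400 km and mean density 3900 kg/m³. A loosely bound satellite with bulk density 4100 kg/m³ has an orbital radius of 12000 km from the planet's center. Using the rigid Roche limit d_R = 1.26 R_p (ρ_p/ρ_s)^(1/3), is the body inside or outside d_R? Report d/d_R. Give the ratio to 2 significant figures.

outside; d/d_R ≈ 2.8

d_R = 1.26 × (3400 km) × (3900/4100)^(1/3) = 4213 km
d/d_R = (12000) / (4213) = 2.8
Since d/d_R > 1, the body is outside the Roche limit.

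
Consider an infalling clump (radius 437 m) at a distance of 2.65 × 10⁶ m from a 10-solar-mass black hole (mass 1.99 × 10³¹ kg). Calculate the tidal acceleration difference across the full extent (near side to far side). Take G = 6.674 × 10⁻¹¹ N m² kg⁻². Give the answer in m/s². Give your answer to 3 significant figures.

1.25 × 10⁵ m/s²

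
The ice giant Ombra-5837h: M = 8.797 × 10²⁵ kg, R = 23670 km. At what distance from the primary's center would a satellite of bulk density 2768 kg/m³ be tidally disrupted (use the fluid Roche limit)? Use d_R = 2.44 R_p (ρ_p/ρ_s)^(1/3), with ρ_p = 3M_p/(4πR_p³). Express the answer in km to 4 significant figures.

47950 km

ρ_p = 3M_p/(4πR_p³) = 3 × (8.797 × 10²⁵) / (4π × (2.367 × 10⁷ m)³) = 1584 kg/m³
d_R = 2.44 × 23670 km × (1584/2768)^(1/3)
    = 47950 km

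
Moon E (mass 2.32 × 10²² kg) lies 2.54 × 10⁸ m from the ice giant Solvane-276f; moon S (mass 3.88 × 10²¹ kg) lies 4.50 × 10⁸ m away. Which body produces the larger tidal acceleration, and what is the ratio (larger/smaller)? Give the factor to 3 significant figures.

Compare M/d³ for the two perturbers:
Moon E: (2.32 × 10²²) / (2.54 × 10⁸)³ = 1.416 × 10⁻³
Moon S: (3.88 × 10²¹) / (4.50 × 10⁸)³ = 4.258 × 10⁻⁵
Ratio (larger/smaller) = 33.3

Moon E, by a factor of ≈ 33.3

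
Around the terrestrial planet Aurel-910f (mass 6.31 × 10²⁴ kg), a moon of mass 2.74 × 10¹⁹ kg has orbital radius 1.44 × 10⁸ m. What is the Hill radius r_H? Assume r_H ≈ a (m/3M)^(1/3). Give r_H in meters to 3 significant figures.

1.63 × 10⁶ m

r_H ≈ a (m/3M)^(1/3)
    = (1.44 × 10⁸) × (2.74 × 10¹⁹ / (3 × 6.31 × 10²⁴))^(1/3)
    = 1.63 × 10⁶ m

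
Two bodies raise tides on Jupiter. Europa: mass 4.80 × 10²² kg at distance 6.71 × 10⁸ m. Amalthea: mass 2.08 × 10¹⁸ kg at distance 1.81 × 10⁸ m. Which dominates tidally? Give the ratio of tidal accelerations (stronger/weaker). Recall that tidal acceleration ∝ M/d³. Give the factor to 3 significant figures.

Europa, by a factor of ≈ 453

The tide-raising term goes as M/d³ (the gradient of a 1/d² field).
Europa: (4.80 × 10²²) / (6.71 × 10⁸)³ = 1.589 × 10⁻⁴
Amalthea: (2.08 × 10¹⁸) / (1.81 × 10⁸)³ = 3.508 × 10⁻⁷
Ratio (larger/smaller) = 453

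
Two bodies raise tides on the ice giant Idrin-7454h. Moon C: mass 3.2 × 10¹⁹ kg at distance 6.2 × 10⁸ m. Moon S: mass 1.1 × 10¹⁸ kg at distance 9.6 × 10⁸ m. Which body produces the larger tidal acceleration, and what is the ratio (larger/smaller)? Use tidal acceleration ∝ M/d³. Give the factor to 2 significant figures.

Moon C, by a factor of ≈ 110

Compare M/d³ for the two perturbers:
Moon C: (3.2 × 10¹⁹) / (6.2 × 10⁸)³ = 1.343 × 10⁻⁷
Moon S: (1.1 × 10¹⁸) / (9.6 × 10⁸)³ = 1.243 × 10⁻⁹
Ratio (larger/smaller) = 110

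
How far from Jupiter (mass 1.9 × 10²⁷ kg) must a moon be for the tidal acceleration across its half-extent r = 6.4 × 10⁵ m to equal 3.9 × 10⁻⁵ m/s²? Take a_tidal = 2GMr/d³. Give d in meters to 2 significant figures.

1.6 × 10⁹ m

2GMr/d³ = a_tidal  ⇒  d = (2GMr / a_tidal)^(1/3)
d = (2 × 6.674×10⁻¹¹ × (1.9 × 10²⁷) × (6.4 × 10⁵) / (3.9 × 10⁻⁵))^(1/3)
  = 1.6 × 10⁹ m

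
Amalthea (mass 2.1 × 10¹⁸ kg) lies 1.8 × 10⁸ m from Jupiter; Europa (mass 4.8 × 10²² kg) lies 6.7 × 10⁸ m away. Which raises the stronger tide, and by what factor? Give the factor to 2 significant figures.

Europa, by a factor of ≈ 440

Compare M/d³ for the two perturbers:
Amalthea: (2.1 × 10¹⁸) / (1.8 × 10⁸)³ = 3.601 × 10⁻⁷
Europa: (4.8 × 10²²) / (6.7 × 10⁸)³ = 1.596 × 10⁻⁴
Ratio (larger/smaller) = 440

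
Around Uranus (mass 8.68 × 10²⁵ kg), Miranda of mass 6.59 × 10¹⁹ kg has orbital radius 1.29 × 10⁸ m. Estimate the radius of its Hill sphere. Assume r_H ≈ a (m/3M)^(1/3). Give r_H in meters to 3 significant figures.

8.16 × 10⁵ m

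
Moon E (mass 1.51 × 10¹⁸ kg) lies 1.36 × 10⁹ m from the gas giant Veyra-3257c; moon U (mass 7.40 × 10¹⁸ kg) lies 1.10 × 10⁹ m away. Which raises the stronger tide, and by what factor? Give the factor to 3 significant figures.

Moon U, by a factor of ≈ 9.26

Tidal stretch scales as M/d³; compute that for each body.
Moon E: (1.51 × 10¹⁸) / (1.36 × 10⁹)³ = 6.003 × 10⁻¹⁰
Moon U: (7.40 × 10¹⁸) / (1.10 × 10⁹)³ = 5.560 × 10⁻⁹
Ratio (larger/smaller) = 9.26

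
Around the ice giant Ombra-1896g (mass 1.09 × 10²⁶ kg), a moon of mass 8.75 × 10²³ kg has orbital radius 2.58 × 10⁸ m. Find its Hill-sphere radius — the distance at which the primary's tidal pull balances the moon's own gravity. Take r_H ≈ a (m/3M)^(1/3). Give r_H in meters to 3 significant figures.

3.58 × 10⁷ m

r_H ≈ a (m/3M)^(1/3)
    = (2.58 × 10⁸) × (8.75 × 10²³ / (3 × 1.09 × 10²⁶))^(1/3)
    = 3.58 × 10⁷ m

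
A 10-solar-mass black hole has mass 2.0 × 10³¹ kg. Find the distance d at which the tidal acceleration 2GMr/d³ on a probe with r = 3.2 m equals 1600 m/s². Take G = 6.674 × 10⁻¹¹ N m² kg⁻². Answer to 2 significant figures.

2GMr/d³ = a_tidal  ⇒  d = (2GMr / a_tidal)^(1/3)
d = (2 × 6.674×10⁻¹¹ × (2.0 × 10³¹) × (3.2) / (1600))^(1/3)
  = 1.7 × 10⁶ m

1.7 × 10⁶ m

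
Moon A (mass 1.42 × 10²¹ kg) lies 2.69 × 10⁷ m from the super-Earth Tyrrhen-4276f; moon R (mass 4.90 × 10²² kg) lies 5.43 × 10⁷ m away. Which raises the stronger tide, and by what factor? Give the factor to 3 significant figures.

Moon R, by a factor of ≈ 4.20

Tidal acceleration ∝ M/d³, so compare M/d³ for each.
Moon A: (1.42 × 10²¹) / (2.69 × 10⁷)³ = 7.295 × 10⁻²
Moon R: (4.90 × 10²²) / (5.43 × 10⁷)³ = 3.061 × 10⁻¹
Ratio (larger/smaller) = 4.20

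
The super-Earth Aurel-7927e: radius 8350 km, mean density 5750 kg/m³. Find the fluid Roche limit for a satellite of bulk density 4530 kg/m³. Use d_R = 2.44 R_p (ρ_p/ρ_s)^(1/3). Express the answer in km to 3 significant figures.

22100 km

d_R = 2.44 × 8350 km × (5750/4530)^(1/3)
    = 22100 km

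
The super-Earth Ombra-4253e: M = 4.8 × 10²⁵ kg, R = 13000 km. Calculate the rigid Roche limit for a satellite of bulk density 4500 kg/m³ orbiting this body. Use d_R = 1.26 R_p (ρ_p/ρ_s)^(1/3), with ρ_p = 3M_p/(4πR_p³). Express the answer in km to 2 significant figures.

17000 km

ρ_p = 3M_p/(4πR_p³) = 3 × (4.8 × 10²⁵) / (4π × (1.3 × 10⁷ m)³) = 5200 kg/m³
d_R = 1.26 × 13000 km × (5200/4500)^(1/3)
    = 17000 km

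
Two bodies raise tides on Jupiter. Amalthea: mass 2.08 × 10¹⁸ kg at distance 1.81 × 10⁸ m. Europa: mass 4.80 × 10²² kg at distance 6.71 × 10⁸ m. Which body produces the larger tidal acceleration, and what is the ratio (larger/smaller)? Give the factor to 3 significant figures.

Europa, by a factor of ≈ 453

The tide-raising term goes as M/d³ (the gradient of a 1/d² field).
Amalthea: (2.08 × 10¹⁸) / (1.81 × 10⁸)³ = 3.508 × 10⁻⁷
Europa: (4.80 × 10²²) / (6.71 × 10⁸)³ = 1.589 × 10⁻⁴
Ratio (larger/smaller) = 453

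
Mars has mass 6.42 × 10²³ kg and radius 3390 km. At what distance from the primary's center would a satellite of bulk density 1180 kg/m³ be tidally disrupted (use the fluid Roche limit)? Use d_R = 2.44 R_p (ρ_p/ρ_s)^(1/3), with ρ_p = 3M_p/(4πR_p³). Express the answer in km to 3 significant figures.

12400 km

ρ_p = 3M_p/(4πR_p³) = 3 × (6.42 × 10²³) / (4π × (3.39 × 10⁶ m)³) = 3930 kg/m³
d_R = 2.44 × 3390 km × (3930/1180)^(1/3)
    = 12400 km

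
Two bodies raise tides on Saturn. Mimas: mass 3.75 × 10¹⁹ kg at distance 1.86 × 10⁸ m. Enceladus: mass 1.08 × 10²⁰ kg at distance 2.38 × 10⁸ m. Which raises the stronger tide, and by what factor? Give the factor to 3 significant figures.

Tidal stretch scales as M/d³; compute that for each body.
Mimas: (3.75 × 10¹⁹) / (1.86 × 10⁸)³ = 5.828 × 10⁻⁶
Enceladus: (1.08 × 10²⁰) / (2.38 × 10⁸)³ = 8.011 × 10⁻⁶
Ratio (larger/smaller) = 1.37

Enceladus, by a factor of ≈ 1.37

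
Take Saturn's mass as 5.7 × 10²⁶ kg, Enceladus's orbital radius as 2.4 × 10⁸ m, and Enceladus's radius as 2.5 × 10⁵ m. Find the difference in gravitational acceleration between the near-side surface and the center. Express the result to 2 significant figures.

1.4 × 10⁻³ m/s²

Differencing GM/(d−r)² and GM/d² to first order in r/d gives 2GMr/d³.
Δg = 2GMr/d³
   = 2 × (6.674 × 10⁻¹¹) × (5.7 × 10²⁶) × (2.5 × 10⁵) / (2.4 × 10⁸)³
   = 1.4 × 10⁻³ m/s²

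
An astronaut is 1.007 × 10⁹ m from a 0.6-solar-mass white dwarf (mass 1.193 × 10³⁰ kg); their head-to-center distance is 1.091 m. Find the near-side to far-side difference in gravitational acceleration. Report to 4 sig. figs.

3.403 × 10⁻⁷ m/s²

a_tidal = 4GMr/d³
        = 4 × (6.674 × 10⁻¹¹) × (1.193 × 10³⁰) × (1.091) / (1.007 × 10⁹)³
        = 3.403 × 10⁻⁷ m/s²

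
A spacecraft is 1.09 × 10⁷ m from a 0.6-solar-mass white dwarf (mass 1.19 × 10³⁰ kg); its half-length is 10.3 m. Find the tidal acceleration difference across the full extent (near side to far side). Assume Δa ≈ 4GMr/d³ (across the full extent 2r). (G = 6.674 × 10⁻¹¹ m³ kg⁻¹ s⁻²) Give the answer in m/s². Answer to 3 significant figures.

2.53 m/s²

Differencing GM/(d−r)² and GM/(d+r)² to first order in r/d gives 4GMr/d³.
a_tidal = 4GMr/d³
        = 4 × (6.674 × 10⁻¹¹) × (1.19 × 10³⁰) × (10.3) / (1.09 × 10⁷)³
        = 2.53 m/s²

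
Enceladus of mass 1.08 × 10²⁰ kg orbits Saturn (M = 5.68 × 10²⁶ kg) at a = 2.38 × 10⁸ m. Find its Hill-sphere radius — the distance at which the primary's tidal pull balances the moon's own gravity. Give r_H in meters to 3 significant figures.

9.49 × 10⁵ m

r_H ≈ a (m/3M)^(1/3)
    = (2.38 × 10⁸) × (1.08 × 10²⁰ / (3 × 5.68 × 10²⁶))^(1/3)
    = 9.49 × 10⁵ m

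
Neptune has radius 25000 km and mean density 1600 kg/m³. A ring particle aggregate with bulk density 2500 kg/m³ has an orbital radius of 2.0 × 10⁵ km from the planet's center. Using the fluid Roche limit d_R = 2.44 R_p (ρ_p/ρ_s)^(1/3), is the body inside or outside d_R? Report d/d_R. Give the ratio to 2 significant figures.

d_R = 2.44 × (25000 km) × (1600/2500)^(1/3) = 52570 km
d/d_R = (2.0 × 10⁵) / (52570) = 3.8
Since d/d_R > 1, the body is outside the Roche limit.

outside; d/d_R ≈ 3.8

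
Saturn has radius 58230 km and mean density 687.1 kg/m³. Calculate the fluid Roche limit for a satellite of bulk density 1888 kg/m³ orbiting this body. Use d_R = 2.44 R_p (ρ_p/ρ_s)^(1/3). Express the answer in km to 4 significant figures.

d_R = 2.44 × 58230 km × (687.1/1888)^(1/3)
    = 1.014 × 10⁵ km

1.014 × 10⁵ km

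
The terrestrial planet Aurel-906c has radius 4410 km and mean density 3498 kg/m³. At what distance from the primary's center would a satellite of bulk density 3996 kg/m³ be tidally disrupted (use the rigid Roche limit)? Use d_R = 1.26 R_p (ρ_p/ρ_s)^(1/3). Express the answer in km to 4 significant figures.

5315 km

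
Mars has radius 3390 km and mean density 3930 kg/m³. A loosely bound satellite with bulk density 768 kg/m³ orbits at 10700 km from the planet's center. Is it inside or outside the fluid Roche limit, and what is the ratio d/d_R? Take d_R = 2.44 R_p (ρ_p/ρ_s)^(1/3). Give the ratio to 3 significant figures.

inside; d/d_R ≈ 0.751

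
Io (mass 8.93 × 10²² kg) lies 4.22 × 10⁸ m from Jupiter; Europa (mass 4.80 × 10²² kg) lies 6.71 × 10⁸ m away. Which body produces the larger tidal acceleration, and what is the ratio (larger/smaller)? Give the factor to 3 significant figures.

Tidal acceleration ∝ M/d³, so compare M/d³ for each.
Io: (8.93 × 10²²) / (4.22 × 10⁸)³ = 1.188 × 10⁻³
Europa: (4.80 × 10²²) / (6.71 × 10⁸)³ = 1.589 × 10⁻⁴
Ratio (larger/smaller) = 7.48

Io, by a factor of ≈ 7.48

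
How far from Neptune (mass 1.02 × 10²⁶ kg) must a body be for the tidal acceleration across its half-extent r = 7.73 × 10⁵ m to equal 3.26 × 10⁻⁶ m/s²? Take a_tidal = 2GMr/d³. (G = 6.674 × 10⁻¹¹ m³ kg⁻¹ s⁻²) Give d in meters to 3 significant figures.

1.48 × 10⁹ m

2GMr/d³ = a_tidal  ⇒  d = (2GMr / a_tidal)^(1/3)
d = (2 × 6.674×10⁻¹¹ × (1.02 × 10²⁶) × (7.73 × 10⁵) / (3.26 × 10⁻⁶))^(1/3)
  = 1.48 × 10⁹ m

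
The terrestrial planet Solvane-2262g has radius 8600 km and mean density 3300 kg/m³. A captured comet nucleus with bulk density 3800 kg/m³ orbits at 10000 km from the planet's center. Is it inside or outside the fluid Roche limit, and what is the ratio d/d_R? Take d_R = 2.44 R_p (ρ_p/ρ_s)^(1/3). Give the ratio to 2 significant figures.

d_R = 2.44 × (8600 km) × (3300/3800)^(1/3) = 20020 km
d/d_R = (10000) / (20020) = 0.50
Since d/d_R < 1, the body is inside the Roche limit.

inside; d/d_R ≈ 0.50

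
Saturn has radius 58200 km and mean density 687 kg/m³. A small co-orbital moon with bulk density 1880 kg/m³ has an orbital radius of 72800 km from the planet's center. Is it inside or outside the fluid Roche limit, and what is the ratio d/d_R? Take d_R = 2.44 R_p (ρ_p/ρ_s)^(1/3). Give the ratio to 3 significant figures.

inside; d/d_R ≈ 0.717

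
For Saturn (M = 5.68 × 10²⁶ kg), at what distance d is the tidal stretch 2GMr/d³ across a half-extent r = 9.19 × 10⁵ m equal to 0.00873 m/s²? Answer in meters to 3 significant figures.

2GMr/d³ = a_tidal  ⇒  d = (2GMr / a_tidal)^(1/3)
d = (2 × 6.674×10⁻¹¹ × (5.68 × 10²⁶) × (9.19 × 10⁵) / (0.00873))^(1/3)
  = 2.00 × 10⁸ m

2.00 × 10⁸ m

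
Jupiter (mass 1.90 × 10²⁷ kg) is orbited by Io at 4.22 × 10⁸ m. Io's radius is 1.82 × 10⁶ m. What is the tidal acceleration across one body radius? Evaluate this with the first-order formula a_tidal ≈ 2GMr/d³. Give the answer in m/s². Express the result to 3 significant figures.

6.14 × 10⁻³ m/s²

Δa = 2GMr/d³
   = 2 × (6.674 × 10⁻¹¹) × (1.90 × 10²⁷) × (1.82 × 10⁶) / (4.22 × 10⁸)³
   = 6.14 × 10⁻³ m/s²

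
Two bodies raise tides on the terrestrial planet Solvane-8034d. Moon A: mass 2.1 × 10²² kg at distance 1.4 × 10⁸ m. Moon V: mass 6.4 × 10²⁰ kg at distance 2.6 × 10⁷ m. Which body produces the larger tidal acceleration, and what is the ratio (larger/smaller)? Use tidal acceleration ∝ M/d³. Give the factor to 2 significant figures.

Tidal stretch scales as M/d³; compute that for each body.
Moon A: (2.1 × 10²²) / (1.4 × 10⁸)³ = 7.653 × 10⁻³
Moon V: (6.4 × 10²⁰) / (2.6 × 10⁷)³ = 3.641 × 10⁻²
Ratio (larger/smaller) = 4.8

Moon V, by a factor of ≈ 4.8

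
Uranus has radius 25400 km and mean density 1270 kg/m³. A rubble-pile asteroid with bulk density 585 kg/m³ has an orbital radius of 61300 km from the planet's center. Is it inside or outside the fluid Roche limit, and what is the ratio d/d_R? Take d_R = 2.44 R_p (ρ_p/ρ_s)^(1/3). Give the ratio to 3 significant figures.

inside; d/d_R ≈ 0.764

d_R = 2.44 × (25400 km) × (1270/585)^(1/3) = 80250 km
d/d_R = (61300) / (80250) = 0.764
Since d/d_R < 1, the body is inside the Roche limit.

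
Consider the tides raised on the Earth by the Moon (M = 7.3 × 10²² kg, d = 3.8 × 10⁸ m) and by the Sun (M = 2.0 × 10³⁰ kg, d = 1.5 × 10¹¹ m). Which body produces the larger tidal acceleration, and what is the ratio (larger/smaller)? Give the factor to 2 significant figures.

The tide-raising term goes as M/d³ (the gradient of a 1/d² field).
The Moon: (7.3 × 10²²) / (3.8 × 10⁸)³ = 1.330 × 10⁻³
The Sun: (2.0 × 10³⁰) / (1.5 × 10¹¹)³ = 5.926 × 10⁻⁴
Ratio (larger/smaller) = 2.2

The Moon, by a factor of ≈ 2.2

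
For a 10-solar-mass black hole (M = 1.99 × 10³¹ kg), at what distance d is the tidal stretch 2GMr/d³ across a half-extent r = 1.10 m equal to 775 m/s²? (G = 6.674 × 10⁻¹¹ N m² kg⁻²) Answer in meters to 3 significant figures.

2GMr/d³ = a_tidal  ⇒  d = (2GMr / a_tidal)^(1/3)
d = (2 × 6.674×10⁻¹¹ × (1.99 × 10³¹) × (1.10) / (775))^(1/3)
  = 1.56 × 10⁶ m

1.56 × 10⁶ m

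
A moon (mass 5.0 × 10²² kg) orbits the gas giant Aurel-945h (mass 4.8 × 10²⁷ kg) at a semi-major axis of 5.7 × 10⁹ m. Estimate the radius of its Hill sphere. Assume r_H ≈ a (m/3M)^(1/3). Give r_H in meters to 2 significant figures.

8.6 × 10⁷ m

r_H ≈ a (m/3M)^(1/3)
    = (5.7 × 10⁹) × (5.0 × 10²² / (3 × 4.8 × 10²⁷))^(1/3)
    = 8.6 × 10⁷ m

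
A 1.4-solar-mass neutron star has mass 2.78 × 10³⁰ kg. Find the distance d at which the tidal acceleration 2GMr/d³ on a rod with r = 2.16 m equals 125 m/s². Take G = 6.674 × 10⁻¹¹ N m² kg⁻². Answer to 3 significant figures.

1.86 × 10⁶ m

2GMr/d³ = a_tidal  ⇒  d = (2GMr / a_tidal)^(1/3)
d = (2 × 6.674×10⁻¹¹ × (2.78 × 10³⁰) × (2.16) / (125))^(1/3)
  = 1.86 × 10⁶ m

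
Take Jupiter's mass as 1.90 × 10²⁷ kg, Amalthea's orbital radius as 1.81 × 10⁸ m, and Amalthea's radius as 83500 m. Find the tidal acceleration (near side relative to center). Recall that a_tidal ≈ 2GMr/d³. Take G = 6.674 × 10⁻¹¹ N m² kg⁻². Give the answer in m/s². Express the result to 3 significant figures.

a_tidal = 2GMr/d³
        = 2 × (6.674 × 10⁻¹¹) × (1.90 × 10²⁷) × (83500) / (1.81 × 10⁸)³
        = 3.57 × 10⁻³ m/s²

3.57 × 10⁻³ m/s²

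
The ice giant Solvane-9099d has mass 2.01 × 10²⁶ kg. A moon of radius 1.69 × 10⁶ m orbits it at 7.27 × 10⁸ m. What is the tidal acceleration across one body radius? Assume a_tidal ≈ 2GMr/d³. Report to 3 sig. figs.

1.18 × 10⁻⁴ m/s²

Δg = 2GMr/d³
   = 2 × (6.674 × 10⁻¹¹) × (2.01 × 10²⁶) × (1.69 × 10⁶) / (7.27 × 10⁸)³
   = 1.18 × 10⁻⁴ m/s²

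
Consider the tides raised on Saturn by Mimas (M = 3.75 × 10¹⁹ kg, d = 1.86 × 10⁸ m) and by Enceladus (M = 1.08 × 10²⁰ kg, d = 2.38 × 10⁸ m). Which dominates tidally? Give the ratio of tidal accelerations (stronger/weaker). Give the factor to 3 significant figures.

Tidal acceleration ∝ M/d³, so compare M/d³ for each.
Mimas: (3.75 × 10¹⁹) / (1.86 × 10⁸)³ = 5.828 × 10⁻⁶
Enceladus: (1.08 × 10²⁰) / (2.38 × 10⁸)³ = 8.011 × 10⁻⁶
Ratio (larger/smaller) = 1.37

Enceladus, by a factor of ≈ 1.37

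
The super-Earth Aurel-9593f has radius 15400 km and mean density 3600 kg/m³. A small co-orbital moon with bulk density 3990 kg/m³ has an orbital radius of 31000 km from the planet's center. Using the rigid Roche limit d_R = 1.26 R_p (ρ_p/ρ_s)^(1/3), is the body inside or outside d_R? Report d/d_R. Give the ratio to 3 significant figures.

outside; d/d_R ≈ 1.65

d_R = 1.26 × (15400 km) × (3600/3990)^(1/3) = 18750 km
d/d_R = (31000) / (18750) = 1.65
Since d/d_R > 1, the body is outside the Roche limit.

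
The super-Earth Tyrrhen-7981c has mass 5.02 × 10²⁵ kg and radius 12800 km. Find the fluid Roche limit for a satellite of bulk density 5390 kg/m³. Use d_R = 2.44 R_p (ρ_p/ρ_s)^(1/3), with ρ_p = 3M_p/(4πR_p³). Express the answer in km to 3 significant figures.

ρ_p = 3M_p/(4πR_p³) = 3 × (5.02 × 10²⁵) / (4π × (1.28 × 10⁷ m)³) = 5710 kg/m³
d_R = 2.44 × 12800 km × (5710/5390)^(1/3)
    = 31800 km

31800 km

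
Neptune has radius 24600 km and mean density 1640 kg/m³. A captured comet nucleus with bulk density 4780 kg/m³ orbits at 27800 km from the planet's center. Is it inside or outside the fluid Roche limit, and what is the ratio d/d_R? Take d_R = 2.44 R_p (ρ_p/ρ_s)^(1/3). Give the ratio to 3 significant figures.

inside; d/d_R ≈ 0.662

d_R = 2.44 × (24600 km) × (1640/4780)^(1/3) = 42020 km
d/d_R = (27800) / (42020) = 0.662
Since d/d_R < 1, the body is inside the Roche limit.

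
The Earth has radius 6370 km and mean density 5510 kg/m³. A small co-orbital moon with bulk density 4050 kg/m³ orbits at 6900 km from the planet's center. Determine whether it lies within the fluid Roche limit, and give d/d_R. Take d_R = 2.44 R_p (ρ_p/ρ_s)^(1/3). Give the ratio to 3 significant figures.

inside; d/d_R ≈ 0.401

d_R = 2.44 × (6370 km) × (5510/4050)^(1/3) = 17220 km
d/d_R = (6900) / (17220) = 0.401
Since d/d_R < 1, the body is inside the Roche limit.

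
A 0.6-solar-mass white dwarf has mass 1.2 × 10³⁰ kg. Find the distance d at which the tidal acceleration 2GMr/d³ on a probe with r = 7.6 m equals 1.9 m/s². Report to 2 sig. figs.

2GMr/d³ = a_tidal  ⇒  d = (2GMr / a_tidal)^(1/3)
d = (2 × 6.674×10⁻¹¹ × (1.2 × 10³⁰) × (7.6) / (1.9))^(1/3)
  = 8.6 × 10⁶ m

8.6 × 10⁶ m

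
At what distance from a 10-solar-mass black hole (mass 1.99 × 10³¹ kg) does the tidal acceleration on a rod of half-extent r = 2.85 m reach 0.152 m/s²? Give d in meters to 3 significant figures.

3.68 × 10⁷ m

2GMr/d³ = a_tidal  ⇒  d = (2GMr / a_tidal)^(1/3)
d = (2 × 6.674×10⁻¹¹ × (1.99 × 10³¹) × (2.85) / (0.152))^(1/3)
  = 3.68 × 10⁷ m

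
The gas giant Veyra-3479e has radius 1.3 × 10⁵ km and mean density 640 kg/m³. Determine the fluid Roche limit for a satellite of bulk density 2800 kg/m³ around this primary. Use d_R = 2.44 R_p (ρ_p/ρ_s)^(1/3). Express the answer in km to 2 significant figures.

d_R = 2.44 × 1.3 × 10⁵ km × (640/2800)^(1/3)
    = 1.9 × 10⁵ km

1.9 × 10⁵ km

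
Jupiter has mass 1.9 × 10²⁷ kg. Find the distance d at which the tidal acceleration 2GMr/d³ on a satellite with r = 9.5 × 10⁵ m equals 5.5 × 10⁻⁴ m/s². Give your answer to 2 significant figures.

7.6 × 10⁸ m

2GMr/d³ = a_tidal  ⇒  d = (2GMr / a_tidal)^(1/3)
d = (2 × 6.674×10⁻¹¹ × (1.9 × 10²⁷) × (9.5 × 10⁵) / (5.5 × 10⁻⁴))^(1/3)
  = 7.6 × 10⁸ m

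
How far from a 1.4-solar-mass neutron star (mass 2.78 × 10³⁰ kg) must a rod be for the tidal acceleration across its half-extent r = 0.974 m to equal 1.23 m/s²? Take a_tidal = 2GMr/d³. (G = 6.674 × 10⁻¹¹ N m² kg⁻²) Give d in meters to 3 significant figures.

2GMr/d³ = a_tidal  ⇒  d = (2GMr / a_tidal)^(1/3)
d = (2 × 6.674×10⁻¹¹ × (2.78 × 10³⁰) × (0.974) / (1.23))^(1/3)
  = 6.65 × 10⁶ m

6.65 × 10⁶ m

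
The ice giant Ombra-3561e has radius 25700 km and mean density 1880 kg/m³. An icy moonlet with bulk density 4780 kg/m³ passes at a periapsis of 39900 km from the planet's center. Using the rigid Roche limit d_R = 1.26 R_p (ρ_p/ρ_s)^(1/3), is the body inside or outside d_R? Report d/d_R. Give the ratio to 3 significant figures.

outside; d/d_R ≈ 1.68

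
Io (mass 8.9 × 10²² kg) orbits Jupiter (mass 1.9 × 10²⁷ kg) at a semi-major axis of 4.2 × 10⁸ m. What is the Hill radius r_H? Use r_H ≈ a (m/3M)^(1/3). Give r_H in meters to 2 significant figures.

1.0 × 10⁷ m

r_H ≈ a (m/3M)^(1/3)
    = (4.2 × 10⁸) × (8.9 × 10²² / (3 × 1.9 × 10²⁷))^(1/3)
    = 1.0 × 10⁷ m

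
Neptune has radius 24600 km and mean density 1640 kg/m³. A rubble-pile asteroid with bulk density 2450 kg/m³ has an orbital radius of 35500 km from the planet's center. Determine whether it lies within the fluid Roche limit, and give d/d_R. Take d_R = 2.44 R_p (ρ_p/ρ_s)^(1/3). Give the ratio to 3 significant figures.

d_R = 2.44 × (24600 km) × (1640/2450)^(1/3) = 52510 km
d/d_R = (35500) / (52510) = 0.676
Since d/d_R < 1, the body is inside the Roche limit.

inside; d/d_R ≈ 0.676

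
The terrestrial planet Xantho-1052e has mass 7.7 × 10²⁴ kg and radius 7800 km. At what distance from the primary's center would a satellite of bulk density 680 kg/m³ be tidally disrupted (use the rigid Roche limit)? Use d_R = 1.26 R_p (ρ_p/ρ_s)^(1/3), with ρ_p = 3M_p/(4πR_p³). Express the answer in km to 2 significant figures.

ρ_p = 3M_p/(4πR_p³) = 3 × (7.7 × 10²⁴) / (4π × (7.8 × 10⁶ m)³) = 3900 kg/m³
d_R = 1.26 × 7800 km × (3900/680)^(1/3)
    = 18000 km

18000 km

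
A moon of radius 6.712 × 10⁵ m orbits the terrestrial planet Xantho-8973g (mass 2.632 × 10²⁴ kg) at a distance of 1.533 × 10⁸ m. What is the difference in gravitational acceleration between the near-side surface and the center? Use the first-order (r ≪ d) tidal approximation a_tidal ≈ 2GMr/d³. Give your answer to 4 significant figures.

6.545 × 10⁻⁵ m/s²

Δg = 2GMr/d³
   = 2 × (6.674 × 10⁻¹¹) × (2.632 × 10²⁴) × (6.712 × 10⁵) / (1.533 × 10⁸)³
   = 6.545 × 10⁻⁵ m/s²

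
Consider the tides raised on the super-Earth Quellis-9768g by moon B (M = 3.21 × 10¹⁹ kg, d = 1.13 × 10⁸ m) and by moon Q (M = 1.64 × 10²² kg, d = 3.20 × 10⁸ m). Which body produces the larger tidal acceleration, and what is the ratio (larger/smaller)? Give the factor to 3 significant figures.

Tidal acceleration ∝ M/d³, so compare M/d³ for each.
Moon B: (3.21 × 10¹⁹) / (1.13 × 10⁸)³ = 2.225 × 10⁻⁵
Moon Q: (1.64 × 10²²) / (3.20 × 10⁸)³ = 5.005 × 10⁻⁴
Ratio (larger/smaller) = 22.5

Moon Q, by a factor of ≈ 22.5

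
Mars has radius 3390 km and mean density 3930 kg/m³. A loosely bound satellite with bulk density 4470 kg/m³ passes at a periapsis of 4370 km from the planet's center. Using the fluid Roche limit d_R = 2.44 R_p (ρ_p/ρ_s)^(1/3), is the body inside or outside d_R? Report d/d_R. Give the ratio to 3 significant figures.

d_R = 2.44 × (3390 km) × (3930/4470)^(1/3) = 7924 km
d/d_R = (4370) / (7924) = 0.551
Since d/d_R < 1, the body is inside the Roche limit.

inside; d/d_R ≈ 0.551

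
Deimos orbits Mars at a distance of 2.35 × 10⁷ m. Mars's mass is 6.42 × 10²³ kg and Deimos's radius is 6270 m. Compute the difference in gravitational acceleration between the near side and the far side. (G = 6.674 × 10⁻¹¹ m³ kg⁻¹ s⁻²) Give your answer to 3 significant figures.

8.28 × 10⁻⁵ m/s²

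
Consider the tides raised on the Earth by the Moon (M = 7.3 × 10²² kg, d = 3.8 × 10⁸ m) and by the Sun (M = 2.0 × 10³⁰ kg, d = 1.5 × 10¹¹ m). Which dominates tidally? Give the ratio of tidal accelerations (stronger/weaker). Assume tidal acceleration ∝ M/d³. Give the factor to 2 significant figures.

The Moon, by a factor of ≈ 2.2

Tidal stretch scales as M/d³; compute that for each body.
The Moon: (7.3 × 10²²) / (3.8 × 10⁸)³ = 1.330 × 10⁻³
The Sun: (2.0 × 10³⁰) / (1.5 × 10¹¹)³ = 5.926 × 10⁻⁴
Ratio (larger/smaller) = 2.2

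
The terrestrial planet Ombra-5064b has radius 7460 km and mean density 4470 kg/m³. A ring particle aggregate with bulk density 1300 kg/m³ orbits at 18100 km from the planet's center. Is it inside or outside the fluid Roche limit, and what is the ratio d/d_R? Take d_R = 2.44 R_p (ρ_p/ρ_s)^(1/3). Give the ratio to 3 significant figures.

inside; d/d_R ≈ 0.659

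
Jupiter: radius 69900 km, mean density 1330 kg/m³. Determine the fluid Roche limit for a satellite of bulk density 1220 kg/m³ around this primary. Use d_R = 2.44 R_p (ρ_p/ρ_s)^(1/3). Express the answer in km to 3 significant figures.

d_R = 2.44 × 69900 km × (1330/1220)^(1/3)
    = 1.76 × 10⁵ km

1.76 × 10⁵ km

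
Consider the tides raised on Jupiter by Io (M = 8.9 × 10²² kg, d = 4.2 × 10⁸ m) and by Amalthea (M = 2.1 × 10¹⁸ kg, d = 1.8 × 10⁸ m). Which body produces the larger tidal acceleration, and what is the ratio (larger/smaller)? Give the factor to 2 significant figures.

Io, by a factor of ≈ 3300

The tide-raising term goes as M/d³ (the gradient of a 1/d² field).
Io: (8.9 × 10²²) / (4.2 × 10⁸)³ = 1.201 × 10⁻³
Amalthea: (2.1 × 10¹⁸) / (1.8 × 10⁸)³ = 3.601 × 10⁻⁷
Ratio (larger/smaller) = 3300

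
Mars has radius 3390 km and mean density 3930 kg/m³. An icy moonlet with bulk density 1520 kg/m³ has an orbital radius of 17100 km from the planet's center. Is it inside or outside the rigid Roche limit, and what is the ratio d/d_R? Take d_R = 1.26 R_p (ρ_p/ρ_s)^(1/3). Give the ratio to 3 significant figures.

outside; d/d_R ≈ 2.92

d_R = 1.26 × (3390 km) × (3930/1520)^(1/3) = 5863 km
d/d_R = (17100) / (5863) = 2.92
Since d/d_R > 1, the body is outside the Roche limit.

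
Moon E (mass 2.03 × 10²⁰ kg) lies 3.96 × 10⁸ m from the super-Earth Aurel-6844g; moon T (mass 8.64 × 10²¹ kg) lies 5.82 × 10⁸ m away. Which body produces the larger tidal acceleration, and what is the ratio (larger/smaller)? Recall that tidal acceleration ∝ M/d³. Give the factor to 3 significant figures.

Tidal acceleration ∝ M/d³, so compare M/d³ for each.
Moon E: (2.03 × 10²⁰) / (3.96 × 10⁸)³ = 3.269 × 10⁻⁶
Moon T: (8.64 × 10²¹) / (5.82 × 10⁸)³ = 4.383 × 10⁻⁵
Ratio (larger/smaller) = 13.4

Moon T, by a factor of ≈ 13.4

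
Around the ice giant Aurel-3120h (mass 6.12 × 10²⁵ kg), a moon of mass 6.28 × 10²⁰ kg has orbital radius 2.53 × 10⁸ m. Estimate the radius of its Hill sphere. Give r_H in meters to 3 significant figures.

r_H ≈ a (m/3M)^(1/3)
    = (2.53 × 10⁸) × (6.28 × 10²⁰ / (3 × 6.12 × 10²⁵))^(1/3)
    = 3.81 × 10⁶ m

3.81 × 10⁶ m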